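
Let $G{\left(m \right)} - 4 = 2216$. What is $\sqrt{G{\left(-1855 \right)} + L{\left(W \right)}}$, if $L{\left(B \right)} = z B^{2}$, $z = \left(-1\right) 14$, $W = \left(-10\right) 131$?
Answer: $2 i \sqrt{6005795} \approx 4901.3 i$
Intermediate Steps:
$G{\left(m \right)} = 2220$ ($G{\left(m \right)} = 4 + 2216 = 2220$)
$W = -1310$
$z = -14$
$L{\left(B \right)} = - 14 B^{2}$
$\sqrt{G{\left(-1855 \right)} + L{\left(W \right)}} = \sqrt{2220 - 14 \left(-1310\right)^{2}} = \sqrt{2220 - 24025400} = \sqrt{-24023180} = 2 i \sqrt{6005795}$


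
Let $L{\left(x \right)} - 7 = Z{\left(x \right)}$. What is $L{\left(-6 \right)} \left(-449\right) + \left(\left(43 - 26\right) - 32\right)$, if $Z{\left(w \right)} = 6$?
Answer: $-5852$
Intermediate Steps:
$L{\left(x \right)} = 13$ ($L{\left(x \right)} = 7 + 6 = 13$)
$L{\left(-6 \right)} \left(-449\right) + \left(\left(43 - 26\right) - 32\right) = 13 \left(-449\right) + \left(\left(43 - 26\right) - 32\right) = -5837 + \left(17 - 32\right) = -5837 - 15 = -5852$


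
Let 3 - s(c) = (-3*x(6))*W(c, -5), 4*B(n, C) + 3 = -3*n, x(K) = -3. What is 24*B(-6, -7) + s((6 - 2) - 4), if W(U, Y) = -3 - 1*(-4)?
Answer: 84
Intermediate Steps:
W(U, Y) = 1 (W(U, Y) = -3 + 4 = 1)
B(n, C) = -¾ - 3*n/4 (B(n, C) = -¾ + (-3*n)/4 = -¾ - 3*n/4)
s(c) = -6 (s(c) = 3 - (-3*(-3)) = 3 - 9 = -6)
24*B(-6, -7) + s((6 - 2) - 4) = 24*(-¾ - ¾*(-6)) - 6 = 24*(-¾ + 9/2) - 6 = 24*(15/4) - 6 = 90 - 6 = 84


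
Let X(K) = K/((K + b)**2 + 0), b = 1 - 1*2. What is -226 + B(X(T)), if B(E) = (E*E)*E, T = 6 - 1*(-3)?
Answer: -59243815/262144 ≈ -226.00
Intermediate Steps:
b = -1 (b = 1 - 2 = -1)
T = 9 (T = 6 + 3 = 9)
X(K) = K/(-1 + K)**2 (X(K) = K/((K - 1)**2 + 0) = K/((-1 + K)**2 + 0) = K/((-1 + K)**2) = K/(-1 + K)**2)
B(E) = E**3 (B(E) = E**2*E = E**3)
-226 + B(X(T)) = -226 + (9/(-1 + 9)**2)**3 = -226 + (9/8**2)**3 = -226 + (9*(1/64))**3 = -226 + (9/64)**3 = -226 + 729/262144 = -59243815/262144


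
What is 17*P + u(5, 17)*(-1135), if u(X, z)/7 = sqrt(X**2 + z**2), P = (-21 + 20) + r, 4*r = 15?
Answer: 187/4 - 7945*sqrt(314) ≈ -1.4074e+5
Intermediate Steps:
r = 15/4 (r = (1/4)*15 = 15/4 ≈ 3.7500)
P = 11/4 (P = (-21 + 20) + 15/4 = -1 + 15/4 = 11/4 ≈ 2.7500)
u(X, z) = 7*sqrt(X**2 + z**2)
17*P + u(5, 17)*(-1135) = 17*(11/4) + (7*sqrt(5**2 + 17**2))*(-1135) = 187/4 + (7*sqrt(25 + 289))*(-1135) = 187/4 + (7*sqrt(314))*(-1135) = 187/4 - 7945*sqrt(314)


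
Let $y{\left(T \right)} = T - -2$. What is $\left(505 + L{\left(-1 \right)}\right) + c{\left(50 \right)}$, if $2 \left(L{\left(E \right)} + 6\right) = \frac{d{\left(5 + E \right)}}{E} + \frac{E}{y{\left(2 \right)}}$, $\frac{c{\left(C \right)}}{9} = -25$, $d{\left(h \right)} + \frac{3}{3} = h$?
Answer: $\frac{2179}{8} \approx 272.38$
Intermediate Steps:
$d{\left(h \right)} = -1 + h$
$c{\left(C \right)} = -225$ ($c{\left(C \right)} = 9 \left(-25\right) = -225$)
$y{\left(T \right)} = 2 + T$ ($y{\left(T \right)} = T + 2 = 2 + T$)
$L{\left(E \right)} = -6 + \frac{E}{8} + \frac{4 + E}{2 E}$ ($L{\left(E \right)} = -6 + \frac{\frac{-1 + \left(5 + E\right)}{E} + \frac{E}{2 + 2}}{2} = -6 + \frac{\frac{4 + E}{E} + \frac{E}{4}}{2} = -6 + \frac{\frac{E}{4} + \frac{4 + E}{E}}{2} = -6 + \left(\frac{E}{8} + \frac{4 + E}{2 E}\right) = -6 + \frac{E}{8} + \frac{4 + E}{2 E}$)
$\left(505 + L{\left(-1 \right)}\right) + c{\left(50 \right)} = \left(505 + \left(- \frac{11}{2} + \frac{2}{-1} + \frac{1}{8} \left(-1\right)\right)\right) - 225 = \left(505 - \frac{61}{8}\right) - 225 = \frac{3979}{8} - 225 = \frac{2179}{8}$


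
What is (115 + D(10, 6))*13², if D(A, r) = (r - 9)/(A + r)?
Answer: 310453/16 ≈ 19403.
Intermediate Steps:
D(A, r) = (-9 + r)/(A + r)
(115 + D(10, 6))*13² = (115 + (-9 + 6)/(10 + 6))*13² = (115 - 3/16)*169 = (1837/16)*169 = 310453/16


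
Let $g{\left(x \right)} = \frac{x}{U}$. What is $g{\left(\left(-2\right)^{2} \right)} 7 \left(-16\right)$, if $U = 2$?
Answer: $-224$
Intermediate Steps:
$g{\left(x \right)} = \frac{x}{2}$
$g{\left(\left(-2\right)^{2} \right)} 7 \left(-16\right) = \frac{\left(-2\right)^{2}}{2} \cdot 7 \left(-16\right) = \frac{1}{2} \cdot 4 \cdot 7 \left(-16\right) = 2 \cdot 7 \left(-16\right) = 14 \left(-16\right) = -224$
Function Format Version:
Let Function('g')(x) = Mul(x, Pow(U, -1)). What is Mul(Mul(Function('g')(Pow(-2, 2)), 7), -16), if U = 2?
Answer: -224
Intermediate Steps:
Function('g')(x) = Mul(Rational(1, 2), x) (Function('g')(x) = Mul(x, Pow(2, -1)) = Mul(x, Rational(1, 2)) = Mul(Rational(1, 2), x))
Mul(Mul(Function('g')(Pow(-2, 2)), 7), -16) = Mul(Mul(Mul(Rational(1, 2), Pow(-2, 2)), 7), -16) = Mul(Mul(Mul(Rational(1, 2), 4), 7), -16) = Mul(Mul(2, 7), -16) = Mul(14, -16) = -224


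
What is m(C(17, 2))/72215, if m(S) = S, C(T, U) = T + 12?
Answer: 29/72215 ≈ 0.00040158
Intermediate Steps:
C(T, U) = 12 + T
m(C(17, 2))/72215 = (12 + 17)/72215 = 29*(1/72215) = 29/72215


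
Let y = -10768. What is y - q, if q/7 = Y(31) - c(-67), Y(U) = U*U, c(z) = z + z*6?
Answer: -20778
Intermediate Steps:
c(z) = 7*z (c(z) = z + 6*z = 7*z)
Y(U) = U**2
q = 10010 (q = 7*(31**2 - 7*(-67)) = 7*(961 - 1*(-469)) = 7*(961 + 469) = 7*1430 = 10010)
y - q = -10768 - 1*10010 = -10768 - 10010 = -20778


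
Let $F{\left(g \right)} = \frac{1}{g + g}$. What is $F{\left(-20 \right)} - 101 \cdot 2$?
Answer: $- \frac{8081}{40} \approx -202.02$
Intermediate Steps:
$F{\left(g \right)} = \frac{1}{2 g}$
$F{\left(-20 \right)} - 101 \cdot 2 = \frac{1}{2 \left(-20\right)} - 101 \cdot 2 = \frac{1}{2} \left(- \frac{1}{20}\right) - 202 = - \frac{1}{40} - 202 = - \frac{8081}{40}$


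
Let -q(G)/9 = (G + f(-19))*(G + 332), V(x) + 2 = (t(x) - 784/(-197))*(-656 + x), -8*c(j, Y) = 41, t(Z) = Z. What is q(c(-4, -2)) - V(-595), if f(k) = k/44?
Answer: -100273772893/138688 ≈ -7.2302e+5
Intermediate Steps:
f(k) = k/44 (f(k) = k*(1/44) = k/44)
c(j, Y) = -41/8 (c(j, Y) = -1/8*41 = -41/8)
V(x) = -2 + (-656 + x)*(784/197 + x) (V(x) = -2 + (x - 784/(-197))*(-656 + x) = -2 + (x - 784*(-1/197))*(-656 + x) = -2 + (x + 784/197)*(-656 + x) = -2 + (784/197 + x)*(-656 + x) = -2 + (-656 + x)*(784/197 + x))
q(G) = -9*(332 + G)*(-19/44 + G) (q(G) = -9*(G + (1/44)*(-19))*(G + 332) = -9*(G - 19/44)*(332 + G) = -9*(-19/44 + G)*(332 + G) = -9*(332 + G)*(-19/44 + G))
q(c(-4, -2)) - V(-595) = (14193/11 - 9*(-41/8)**2 - 131301/44*(-41/8)) - (-514698/197 + (-595)**2 - 128448/197*(-595)) = (14193/11 - 9*1681/64 + 5383341/352) - (-514698/197 + 354025 + 76426560/197) = (14193/11 - 15129/64 + 5383341/352) - 1*145654787/197 = 11508615/704 - 145654787/197 = -100273772893/138688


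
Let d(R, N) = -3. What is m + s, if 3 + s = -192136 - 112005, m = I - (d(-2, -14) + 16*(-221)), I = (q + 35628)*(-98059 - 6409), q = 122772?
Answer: -16548031805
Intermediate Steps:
I = -16547731200 (I = (122772 + 35628)*(-98059 - 6409) = 158400*(-104468) = -16547731200)
m = -16547727661 (m = -16547731200 - (-3 + 16*(-221)) = -16547731200 - (-3 - 3536) = -16547731200 - 1*(-3539) = -16547731200 + 3539 = -16547727661)
s = -304144 (s = -3 + (-192136 - 112005) = -3 - 304141 = -304144)
m + s = -16547727661 - 304144 = -16548031805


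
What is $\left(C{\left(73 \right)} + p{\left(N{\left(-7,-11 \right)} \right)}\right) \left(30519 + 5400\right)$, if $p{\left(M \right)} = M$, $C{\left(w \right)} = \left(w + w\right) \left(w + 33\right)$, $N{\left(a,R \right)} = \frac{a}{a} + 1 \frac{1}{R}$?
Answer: $\frac{6115066074}{11} \approx 5.5592 \cdot 10^{8}$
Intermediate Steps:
$N{\left(a,R \right)} = 1 + \frac{1}{R}$
$C{\left(w \right)} = 2 w \left(33 + w\right)$
$\left(C{\left(73 \right)} + p{\left(N{\left(-7,-11 \right)} \right)}\right) \left(30519 + 5400\right) = \left(2 \cdot 73 \left(33 + 73\right) + \frac{1 - 11}{-11}\right) \left(30519 + 5400\right) = \left(2 \cdot 73 \cdot 106 - - \frac{10}{11}\right) 35919 = \left(15476 + \frac{10}{11}\right) 35919 = \frac{170246}{11} \cdot 35919 = \frac{6115066074}{11}$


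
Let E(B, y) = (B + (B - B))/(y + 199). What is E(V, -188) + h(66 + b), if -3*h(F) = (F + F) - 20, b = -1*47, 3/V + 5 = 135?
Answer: -8577/1430 ≈ -5.9979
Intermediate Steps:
V = 3/130 (V = 3/(-5 + 135) = 3/130 ≈ 0.023077)
b = -47
h(F) = 20/3 - 2*F/3 (h(F) = -((F + F) - 20)/3 = -(2*F - 20)/3 = -(-20 + 2*F)/3 = 20/3 - 2*F/3)
E(B, y) = B/(199 + y) (E(B, y) = (B + 0)/(199 + y) = B/(199 + y))
E(V, -188) + h(66 + b) = 3/(130*(199 - 188)) + (20/3 - 2*(66 - 47)/3) = (3/130)/11 + (20/3 - 2/3*19) = (3/130)*(1/11) + (20/3 - 38/3) = 3/1430 - 6 = -8577/1430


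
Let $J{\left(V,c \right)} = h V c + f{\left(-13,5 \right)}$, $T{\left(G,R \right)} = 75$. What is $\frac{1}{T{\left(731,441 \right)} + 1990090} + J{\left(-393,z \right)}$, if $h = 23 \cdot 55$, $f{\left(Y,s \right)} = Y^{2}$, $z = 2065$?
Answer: $- \frac{2043111859142239}{1990165} \approx -1.0266 \cdot 10^{9}$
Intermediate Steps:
$h = 1265$
$J{\left(V,c \right)} = 169 + 1265 V c$ ($J{\left(V,c \right)} = 1265 V c + \left(-13\right)^{2} = 1265 V c + 169 = 169 + 1265 V c$)
$\frac{1}{T{\left(731,441 \right)} + 1990090} + J{\left(-393,z \right)} = \frac{1}{75 + 1990090} + \left(169 + 1265 \left(-393\right) 2065\right) = \frac{1}{1990165} + \left(169 - 1026604425\right) = \frac{1}{1990165} - 1026604256 = - \frac{2043111859142239}{1990165}$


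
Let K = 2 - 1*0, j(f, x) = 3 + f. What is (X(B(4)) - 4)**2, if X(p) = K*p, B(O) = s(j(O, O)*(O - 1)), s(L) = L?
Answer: 1444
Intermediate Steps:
B(O) = (-1 + O)*(3 + O) (B(O) = (3 + O)*(O - 1) = (3 + O)*(-1 + O) = (-1 + O)*(3 + O))
K = 2 (K = 2 + 0 = 2)
X(p) = 2*p
(X(B(4)) - 4)**2 = (2*((-1 + 4)*(3 + 4)) - 4)**2 = (2*(3*7) - 4)**2 = (2*21 - 4)**2 = (42 - 4)**2 = 38**2 = 1444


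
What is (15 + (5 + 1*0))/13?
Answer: 20/13 ≈ 1.5385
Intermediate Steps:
(15 + (5 + 1*0))/13 = (15 + (5 + 0))*(1/13) = (15 + 5)*(1/13) = 20*(1/13) = 20/13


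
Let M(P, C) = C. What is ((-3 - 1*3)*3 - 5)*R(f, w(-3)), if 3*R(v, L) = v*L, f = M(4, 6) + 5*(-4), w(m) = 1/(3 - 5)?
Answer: -161/3 ≈ -53.667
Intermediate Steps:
w(m) = -½ (w(m) = 1/(-2) = -½)
f = -14 (f = 6 + 5*(-4) = 6 - 20 = -14)
R(v, L) = L*v/3 (R(v, L) = (v*L)/3 = (L*v)/3 = L*v/3)
((-3 - 1*3)*3 - 5)*R(f, w(-3)) = ((-3 - 1*3)*3 - 5)*((⅓)*(-½)*(-14)) = ((-3 - 3)*3 - 5)*(7/3) = (-6*3 - 5)*(7/3) = (-18 - 5)*(7/3) = -23*7/3 = -161/3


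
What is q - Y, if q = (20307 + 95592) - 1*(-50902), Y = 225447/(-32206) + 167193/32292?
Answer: 741343135327/4444428 ≈ 1.6680e+5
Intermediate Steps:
Y = -8100499/4444428 (Y = 225447*(-1/32206) + 167193*(1/32292) = -225447/32206 + 1429/276 = -8100499/4444428 ≈ -1.8226)
q = 166801 (q = 115899 + 50902 = 166801)
q - Y = 166801 - 1*(-8100499/4444428) = 166801 + 8100499/4444428 = 741343135327/4444428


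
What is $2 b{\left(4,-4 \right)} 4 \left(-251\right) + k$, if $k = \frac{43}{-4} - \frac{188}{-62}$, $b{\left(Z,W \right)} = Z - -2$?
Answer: $- \frac{1494909}{124} \approx -12056.0$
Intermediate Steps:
$b{\left(Z,W \right)} = 2 + Z$ ($b{\left(Z,W \right)} = Z + 2 = 2 + Z$)
$k = - \frac{957}{124}$ ($k = 43 \left(- \frac{1}{4}\right) - - \frac{94}{31} = - \frac{43}{4} + \frac{94}{31} = - \frac{957}{124} \approx -7.7177$)
$2 b{\left(4,-4 \right)} 4 \left(-251\right) + k = 2 \left(2 + 4\right) 4 \left(-251\right) - \frac{957}{124} = 2 \cdot 6 \cdot 4 \left(-251\right) - \frac{957}{124} = 12 \cdot 4 \left(-251\right) - \frac{957}{124} = 48 \left(-251\right) - \frac{957}{124} = -12048 - \frac{957}{124} = - \frac{1494909}{124}$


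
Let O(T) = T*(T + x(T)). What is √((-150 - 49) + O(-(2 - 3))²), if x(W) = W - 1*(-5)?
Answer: 5*I*√6 ≈ 12.247*I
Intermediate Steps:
x(W) = 5 + W (x(W) = W + 5 = 5 + W)
O(T) = T*(5 + 2*T) (O(T) = T*(T + (5 + T)) = T*(5 + 2*T))
√((-150 - 49) + O(-(2 - 3))²) = √((-150 - 49) + ((-(2 - 3))*(5 + 2*(-(2 - 3))))²) = √(-199 + ((-1*(-1))*(5 + 2*(-1*(-1))))²) = √(-199 + (1*(5 + 2*1))²) = √(-199 + (1*(5 + 2))²) = √(-199 + (1*7)²) = √(-199 + 7²) = √(-199 + 49) = √(-150) = 5*I*√6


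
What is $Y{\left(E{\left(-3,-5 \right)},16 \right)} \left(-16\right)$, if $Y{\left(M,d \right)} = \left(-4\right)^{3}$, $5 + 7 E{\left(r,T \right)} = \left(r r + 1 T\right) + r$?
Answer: $1024$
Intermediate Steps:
$E{\left(r,T \right)} = - \frac{5}{7} + \frac{T}{7} + \frac{r}{7} + \frac{r^{2}}{7}$ ($E{\left(r,T \right)} = - \frac{5}{7} + \frac{\left(r r + 1 T\right) + r}{7} = - \frac{5}{7} + \frac{\left(r^{2} + T\right) + r}{7} = - \frac{5}{7} + \frac{\left(T + r^{2}\right) + r}{7} = - \frac{5}{7} + \frac{T + r + r^{2}}{7} = - \frac{5}{7} + \left(\frac{T}{7} + \frac{r}{7} + \frac{r^{2}}{7}\right) = - \frac{5}{7} + \frac{T}{7} + \frac{r}{7} + \frac{r^{2}}{7}$)
$Y{\left(M,d \right)} = -64$
$Y{\left(E{\left(-3,-5 \right)},16 \right)} \left(-16\right) = \left(-64\right) \left(-16\right) = 1024$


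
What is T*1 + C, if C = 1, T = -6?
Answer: -5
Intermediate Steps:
T*1 + C = -6*1 + 1 = -6 + 1 = -5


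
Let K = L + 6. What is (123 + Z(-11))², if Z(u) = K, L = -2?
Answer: 16129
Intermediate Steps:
K = 4 (K = -2 + 6 = 4)
Z(u) = 4
(123 + Z(-11))² = (123 + 4)² = 127² = 16129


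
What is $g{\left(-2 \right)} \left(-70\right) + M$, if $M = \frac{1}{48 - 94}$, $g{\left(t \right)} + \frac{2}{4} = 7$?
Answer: $- \frac{20931}{46} \approx -455.02$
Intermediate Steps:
$g{\left(t \right)} = \frac{13}{2}$ ($g{\left(t \right)} = - \frac{1}{2} + 7 = \frac{13}{2}$)
$M = - \frac{1}{46}$ ($M = \frac{1}{-46} = - \frac{1}{46} \approx -0.021739$)
$g{\left(-2 \right)} \left(-70\right) + M = \frac{13}{2} \left(-70\right) - \frac{1}{46} = -455 - \frac{1}{46} = - \frac{20931}{46}$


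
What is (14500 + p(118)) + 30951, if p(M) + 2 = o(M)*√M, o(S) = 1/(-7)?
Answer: 45449 - √118/7 ≈ 45447.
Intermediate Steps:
o(S) = -⅐
p(M) = -2 - √M/7
(14500 + p(118)) + 30951 = (14500 + (-2 - √118/7)) + 30951 = (14498 - √118/7) + 30951 = 45449 - √118/7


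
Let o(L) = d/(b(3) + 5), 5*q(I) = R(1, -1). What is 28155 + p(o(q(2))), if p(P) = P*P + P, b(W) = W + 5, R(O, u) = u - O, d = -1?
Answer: 4758183/169 ≈ 28155.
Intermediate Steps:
b(W) = 5 + W
q(I) = -⅖ (q(I) = (-1 - 1*1)/5 = (-1 - 1)/5 = (⅕)*(-2) = -⅖)
o(L) = -1/13 (o(L) = -1/((5 + 3) + 5) = -1/(8 + 5) = -1/13)
p(P) = P + P² (p(P) = P² + P = P + P²)
28155 + p(o(q(2))) = 28155 - (1 - 1/13)/13 = 28155 - 1/13*12/13 = 28155 - 12/169 = 4758183/169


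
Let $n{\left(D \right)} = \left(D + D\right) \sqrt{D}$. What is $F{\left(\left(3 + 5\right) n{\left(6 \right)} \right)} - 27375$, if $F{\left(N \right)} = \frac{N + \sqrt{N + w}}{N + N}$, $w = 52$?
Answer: $- \frac{54749}{2} + \frac{\sqrt{78 + 144 \sqrt{6}}}{576} \approx -27374.0$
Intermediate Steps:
$n{\left(D \right)} = 2 D^{\frac{3}{2}}$ ($n{\left(D \right)} = 2 D \sqrt{D} = 2 D^{\frac{3}{2}}$)
$F{\left(N \right)} = \frac{N + \sqrt{52 + N}}{2 N}$ ($F{\left(N \right)} = \frac{N + \sqrt{N + 52}}{N + N} = \frac{N + \sqrt{52 + N}}{2 N}$)
$F{\left(\left(3 + 5\right) n{\left(6 \right)} \right)} - 27375 = \frac{\left(3 + 5\right) 2 \cdot 6^{\frac{3}{2}} + \sqrt{52 + \left(3 + 5\right) 2 \cdot 6^{\frac{3}{2}}}}{2 \left(3 + 5\right) 2 \cdot 6^{\frac{3}{2}}} - 27375 = \frac{8 \cdot 2 \cdot 6 \sqrt{6} + \sqrt{52 + 8 \cdot 2 \cdot 6 \sqrt{6}}}{2 \cdot 8 \cdot 2 \cdot 6 \sqrt{6}} - 27375 = \frac{8 \cdot 12 \sqrt{6} + \sqrt{52 + 8 \cdot 12 \sqrt{6}}}{2 \cdot 8 \cdot 12 \sqrt{6}} - 27375 = \frac{96 \sqrt{6} + \sqrt{52 + 96 \sqrt{6}}}{2 \cdot 96 \sqrt{6}} - 27375 = \frac{\frac{\sqrt{6}}{576} \left(\sqrt{52 + 96 \sqrt{6}} + 96 \sqrt{6}\right)}{2} - 27375 = \frac{\sqrt{6} \left(\sqrt{52 + 96 \sqrt{6}} + 96 \sqrt{6}\right)}{1152} - 27375 = -27375 + \frac{\sqrt{6} \left(\sqrt{52 + 96 \sqrt{6}} + 96 \sqrt{6}\right)}{1152}$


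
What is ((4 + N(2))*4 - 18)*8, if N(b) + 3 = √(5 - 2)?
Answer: -112 + 32*√3 ≈ -56.574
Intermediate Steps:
N(b) = -3 + √3 (N(b) = -3 + √(5 - 2) = -3 + √3)
((4 + N(2))*4 - 18)*8 = ((4 + (-3 + √3))*4 - 18)*8 = ((1 + √3)*4 - 18)*8 = ((4 + 4*√3) - 18)*8 = (-14 + 4*√3)*8 = -112 + 32*√3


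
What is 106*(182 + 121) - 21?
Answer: 32097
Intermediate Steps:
106*(182 + 121) - 21 = 106*303 - 21 = 32118 - 21 = 32097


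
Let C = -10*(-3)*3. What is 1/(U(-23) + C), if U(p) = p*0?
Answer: 1/90 ≈ 0.011111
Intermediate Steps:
C = 90 (C = 30*3 = 90)
U(p) = 0
1/(U(-23) + C) = 1/(0 + 90) = 1/90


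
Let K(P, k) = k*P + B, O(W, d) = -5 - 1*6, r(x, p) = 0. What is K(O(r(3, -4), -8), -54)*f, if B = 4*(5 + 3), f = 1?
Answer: 626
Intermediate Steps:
B = 32 (B = 4*8 = 32)
O(W, d) = -11 (O(W, d) = -5 - 6 = -11)
K(P, k) = 32 + P*k (K(P, k) = k*P + 32 = P*k + 32 = 32 + P*k)
K(O(r(3, -4), -8), -54)*f = (32 - 11*(-54))*1 = (32 + 594)*1 = 626*1 = 626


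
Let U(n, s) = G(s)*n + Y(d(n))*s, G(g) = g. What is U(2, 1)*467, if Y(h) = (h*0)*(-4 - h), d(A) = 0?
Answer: 934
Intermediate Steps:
Y(h) = 0 (Y(h) = 0*(-4 - h) = 0)
U(n, s) = n*s (U(n, s) = s*n + 0*s = n*s + 0 = n*s)
U(2, 1)*467 = (2*1)*467 = 2*467 = 934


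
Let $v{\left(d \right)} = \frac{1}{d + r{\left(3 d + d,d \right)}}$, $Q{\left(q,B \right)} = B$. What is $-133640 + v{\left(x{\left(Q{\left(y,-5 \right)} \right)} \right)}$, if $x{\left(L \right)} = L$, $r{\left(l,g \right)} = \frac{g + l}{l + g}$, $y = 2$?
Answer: $- \frac{534561}{4} \approx -1.3364 \cdot 10^{5}$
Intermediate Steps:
$r{\left(l,g \right)} = 1$ ($r{\left(l,g \right)} = \frac{g + l}{g + l} = 1$)
$v{\left(d \right)} = \frac{1}{1 + d}$ ($v{\left(d \right)} = \frac{1}{d + 1} = \frac{1}{1 + d}$)
$-133640 + v{\left(x{\left(Q{\left(y,-5 \right)} \right)} \right)} = -133640 + \frac{1}{1 - 5} = -133640 + \frac{1}{-4} = -133640 - \frac{1}{4} = - \frac{534561}{4}$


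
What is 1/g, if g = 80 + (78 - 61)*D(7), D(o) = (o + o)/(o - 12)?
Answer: 5/162 ≈ 0.030864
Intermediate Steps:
D(o) = 2*o/(-12 + o) (D(o) = (2*o)/(-12 + o) = 2*o/(-12 + o))
g = 162/5 (g = 80 + (78 - 61)*(2*7/(-12 + 7)) = 80 + 17*(2*7/(-5)) = 80 + 17*(2*7*(-⅕)) = 80 + 17*(-14/5) = 80 - 238/5 = 162/5 ≈ 32.400)
1/g = 1/(162/5) = 5/162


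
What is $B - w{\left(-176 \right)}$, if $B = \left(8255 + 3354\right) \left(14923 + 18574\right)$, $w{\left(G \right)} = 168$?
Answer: $388866505$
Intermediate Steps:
$B = 388866673$ ($B = 11609 \cdot 33497 = 388866673$)
$B - w{\left(-176 \right)} = 388866673 - 168 = 388866505$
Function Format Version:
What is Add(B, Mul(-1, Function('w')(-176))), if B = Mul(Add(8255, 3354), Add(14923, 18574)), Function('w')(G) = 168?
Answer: 388866505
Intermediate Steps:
B = 388866673 (B = Mul(11609, 33497) = 388866673)
Add(B, Mul(-1, Function('w')(-176))) = Add(388866673, Mul(-1, 168)) = Add(388866673, -168) = 388866505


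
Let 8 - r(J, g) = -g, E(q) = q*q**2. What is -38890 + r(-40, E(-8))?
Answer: -39394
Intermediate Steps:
E(q) = q**3
r(J, g) = 8 + g (r(J, g) = 8 - (-1)*g = 8 + g)
-38890 + r(-40, E(-8)) = -38890 + (8 + (-8)**3) = -38890 + (8 - 512) = -38890 - 504 = -39394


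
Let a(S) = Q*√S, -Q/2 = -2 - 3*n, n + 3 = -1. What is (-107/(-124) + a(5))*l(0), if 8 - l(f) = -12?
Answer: 535/31 - 400*√5 ≈ -877.17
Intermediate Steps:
l(f) = 20 (l(f) = 8 - 1*(-12) = 8 + 12 = 20)
n = -4 (n = -3 - 1 = -4)
Q = -20 (Q = -2*(-2 - 3*(-4)) = -2*(-2 + 12) = -2*10 = -20)
a(S) = -20*√S
(-107/(-124) + a(5))*l(0) = (-107/(-124) - 20*√5)*20 = (-107*(-1/124) - 20*√5)*20 = (107/124 - 20*√5)*20 = 535/31 - 400*√5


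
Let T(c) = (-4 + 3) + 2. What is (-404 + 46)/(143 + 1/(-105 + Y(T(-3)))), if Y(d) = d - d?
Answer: -18795/7507 ≈ -2.5037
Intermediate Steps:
T(c) = 1 (T(c) = -1 + 2 = 1)
Y(d) = 0
(-404 + 46)/(143 + 1/(-105 + Y(T(-3)))) = (-404 + 46)/(143 + 1/(-105 + 0)) = -358/(143 + 1/(-105)) = -358/(143 - 1/105) = -358/15014/105 = -358*105/15014 = -18795/7507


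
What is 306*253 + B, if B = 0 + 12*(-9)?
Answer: 77310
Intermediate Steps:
B = -108 (B = 0 - 108 = -108)
306*253 + B = 306*253 - 108 = 77418 - 108 = 77310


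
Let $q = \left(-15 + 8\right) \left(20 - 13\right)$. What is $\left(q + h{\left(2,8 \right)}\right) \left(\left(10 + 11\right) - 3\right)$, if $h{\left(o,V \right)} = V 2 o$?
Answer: $-306$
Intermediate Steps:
$q = -49$ ($q = \left(-7\right) 7 = -49$)
$h{\left(o,V \right)} = 2 V o$
$\left(q + h{\left(2,8 \right)}\right) \left(\left(10 + 11\right) - 3\right) = \left(-49 + 2 \cdot 8 \cdot 2\right) \left(\left(10 + 11\right) - 3\right) = \left(-49 + 32\right) \left(21 - 3\right) = \left(-17\right) 18 = -306$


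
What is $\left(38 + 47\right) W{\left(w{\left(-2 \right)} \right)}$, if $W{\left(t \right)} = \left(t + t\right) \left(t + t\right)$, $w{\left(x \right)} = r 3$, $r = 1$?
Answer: $3060$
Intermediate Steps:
$w{\left(x \right)} = 3$ ($w{\left(x \right)} = 1 \cdot 3 = 3$)
$W{\left(t \right)} = 4 t^{2}$ ($W{\left(t \right)} = 2 t 2 t = 4 t^{2}$)
$\left(38 + 47\right) W{\left(w{\left(-2 \right)} \right)} = \left(38 + 47\right) 4 \cdot 3^{2} = 85 \cdot 4 \cdot 9 = 85 \cdot 36 = 3060$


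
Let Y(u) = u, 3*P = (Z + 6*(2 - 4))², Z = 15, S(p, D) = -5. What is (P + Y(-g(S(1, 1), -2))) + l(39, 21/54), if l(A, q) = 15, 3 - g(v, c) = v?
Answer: 10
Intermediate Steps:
g(v, c) = 3 - v
P = 3 (P = (15 + 6*(2 - 4))²/3 = (15 + 6*(-2))²/3 = (15 - 12)²/3 = (⅓)*3² = (⅓)*9 = 3)
(P + Y(-g(S(1, 1), -2))) + l(39, 21/54) = (3 - (3 - 1*(-5))) + 15 = (3 - (3 + 5)) + 15 = (3 - 1*8) + 15 = (3 - 8) + 15 = -5 + 15 = 10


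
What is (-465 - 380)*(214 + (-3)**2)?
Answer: -188435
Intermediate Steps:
(-465 - 380)*(214 + (-3)**2) = -845*(214 + 9) = -845*223 = -188435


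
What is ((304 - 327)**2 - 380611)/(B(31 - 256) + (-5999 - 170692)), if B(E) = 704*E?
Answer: 126694/111697 ≈ 1.1343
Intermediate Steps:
((304 - 327)**2 - 380611)/(B(31 - 256) + (-5999 - 170692)) = ((304 - 327)**2 - 380611)/(704*(31 - 256) + (-5999 - 170692)) = ((-23)**2 - 380611)/(704*(-225) - 176691) = (529 - 380611)/(-158400 - 176691) = -380082/(-335091) = -380082*(-1/335091) = 126694/111697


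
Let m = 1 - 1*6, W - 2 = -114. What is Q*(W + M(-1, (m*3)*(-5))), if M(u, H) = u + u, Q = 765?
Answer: -87210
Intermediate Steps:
W = -112 (W = 2 - 114 = -112)
m = -5 (m = 1 - 6 = -5)
M(u, H) = 2*u
Q*(W + M(-1, (m*3)*(-5))) = 765*(-112 + 2*(-1)) = 765*(-112 - 2) = 765*(-114) = -87210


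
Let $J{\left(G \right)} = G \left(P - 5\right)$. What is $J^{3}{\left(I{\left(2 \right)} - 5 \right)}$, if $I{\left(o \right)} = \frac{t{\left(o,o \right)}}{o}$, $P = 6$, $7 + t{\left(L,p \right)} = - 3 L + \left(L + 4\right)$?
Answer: $- \frac{4913}{8} \approx -614.13$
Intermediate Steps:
$t{\left(L,p \right)} = -3 - 2 L$ ($t{\left(L,p \right)} = -7 - \left(-4 + 2 L\right) = -3 - 2 L$)
$I{\left(o \right)} = \frac{-3 - 2 o}{o}$
$J{\left(G \right)} = G$ ($J{\left(G \right)} = G \left(6 - 5\right) = G 1 = G$)
$J^{3}{\left(I{\left(2 \right)} - 5 \right)} = \left(\left(-2 - \frac{3}{2}\right) - 5\right)^{3} = \left(- \frac{7}{2} - 5\right)^{3} = \left(- \frac{17}{2}\right)^{3} = - \frac{4913}{8}$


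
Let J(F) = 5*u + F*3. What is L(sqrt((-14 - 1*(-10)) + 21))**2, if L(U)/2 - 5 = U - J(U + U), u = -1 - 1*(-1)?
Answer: 1800 - 200*sqrt(17) ≈ 975.38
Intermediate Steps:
u = 0 (u = -1 + 1 = 0)
J(F) = 3*F (J(F) = 5*0 + F*3 = 0 + 3*F = 3*F)
L(U) = 10 - 10*U (L(U) = 10 + 2*(U - 3*(U + U)) = 10 + 2*(U - 3*2*U) = 10 + 2*(U - 6*U) = 10 + 2*(-5*U) = 10 - 10*U)
L(sqrt((-14 - 1*(-10)) + 21))**2 = (10 - 10*sqrt((-14 - 1*(-10)) + 21))**2 = (10 - 10*sqrt((-14 + 10) + 21))**2 = (10 - 10*sqrt(-4 + 21))**2 = (10 - 10*sqrt(17))**2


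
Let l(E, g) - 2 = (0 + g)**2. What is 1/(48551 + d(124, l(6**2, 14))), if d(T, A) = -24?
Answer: 1/48527 ≈ 2.0607e-5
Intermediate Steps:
l(E, g) = 2 + g**2 (l(E, g) = 2 + (0 + g)**2 = 2 + g**2)
1/(48551 + d(124, l(6**2, 14))) = 1/(48551 - 24) = 1/48527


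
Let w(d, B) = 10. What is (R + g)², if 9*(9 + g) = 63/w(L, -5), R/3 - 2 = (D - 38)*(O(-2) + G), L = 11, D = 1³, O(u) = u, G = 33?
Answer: 1185631489/100 ≈ 1.1856e+7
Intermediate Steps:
D = 1
R = -3435 (R = 6 + 3*((1 - 38)*(-2 + 33)) = 6 + 3*(-37*31) = 6 + 3*(-1147) = 6 - 3441 = -3435)
g = -83/10 (g = -9 + (63/10)/9 = -9 + (63*(⅒))/9 = -9 + (⅑)*(63/10) = -9 + 7/10 = -83/10 ≈ -8.3000)
(R + g)² = (-3435 - 83/10)² = (-34433/10)² = 1185631489/100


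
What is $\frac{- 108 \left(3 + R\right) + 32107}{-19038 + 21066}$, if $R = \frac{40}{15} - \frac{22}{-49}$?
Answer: $\frac{1540879}{99372} \approx 15.506$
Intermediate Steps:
$R = \frac{458}{147}$ ($R = 40 \cdot \frac{1}{15} - - \frac{22}{49} = \frac{8}{3} + \frac{22}{49} = \frac{458}{147} \approx 3.1156$)
$\frac{- 108 \left(3 + R\right) + 32107}{-19038 + 21066} = \frac{- 108 \left(3 + \frac{458}{147}\right) + 32107}{-19038 + 21066} = \frac{\left(-108\right) \frac{899}{147} + 32107}{2028} = \left(- \frac{32364}{49} + 32107\right) \frac{1}{2028} = \frac{1540879}{49} \cdot \frac{1}{2028} = \frac{1540879}{99372}$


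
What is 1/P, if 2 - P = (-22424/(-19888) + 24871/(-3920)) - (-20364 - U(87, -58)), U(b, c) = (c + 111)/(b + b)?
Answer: -60558960/1232804045747 ≈ -4.9123e-5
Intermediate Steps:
U(b, c) = (111 + c)/(2*b) (U(b, c) = (111 + c)/((2*b)) = (111 + c)*(1/(2*b)) = (111 + c)/(2*b))
P = -1232804045747/60558960 (P = 2 - ((-22424/(-19888) + 24871/(-3920)) - (-20364 - (111 - 58)/(2*87))) = 2 - ((-22424*(-1/19888) + 24871*(-1/3920)) - (-20364 - 53/(2*87))) = 2 - ((2803/2486 - 3553/560) - (-20364 - 1*53/174)) = 2 - (-3631539/696080 - (-20364 - 53/174)) = 2 - (-3631539/696080 - 1*(-3543389/174)) = 2 - (-3631539/696080 + 3543389/174) = 2 - 1*1232925163667/60558960 = 2 - 1232925163667/60558960 = -1232804045747/60558960 ≈ -20357.)
1/P = 1/(-1232804045747/60558960) = -60558960/1232804045747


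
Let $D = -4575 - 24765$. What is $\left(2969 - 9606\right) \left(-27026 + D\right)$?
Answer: $374101142$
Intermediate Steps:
$D = -29340$ ($D = -4575 - 24765 = -29340$)
$\left(2969 - 9606\right) \left(-27026 + D\right) = \left(2969 - 9606\right) \left(-27026 - 29340\right) = \left(-6637\right) \left(-56366\right) = 374101142$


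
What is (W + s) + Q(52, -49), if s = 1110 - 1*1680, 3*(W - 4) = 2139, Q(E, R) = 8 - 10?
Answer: 145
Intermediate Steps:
Q(E, R) = -2
W = 717 (W = 4 + (⅓)*2139 = 4 + 713 = 717)
s = -570 (s = 1110 - 1680 = -570)
(W + s) + Q(52, -49) = (717 - 570) - 2 = 147 - 2 = 145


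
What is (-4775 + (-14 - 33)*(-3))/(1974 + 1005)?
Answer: -14/9 ≈ -1.5556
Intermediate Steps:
(-4775 + (-14 - 33)*(-3))/(1974 + 1005) = (-4775 - 47*(-3))/2979 = (-4775 + 141)*(1/2979) = -4634*1/2979 = -14/9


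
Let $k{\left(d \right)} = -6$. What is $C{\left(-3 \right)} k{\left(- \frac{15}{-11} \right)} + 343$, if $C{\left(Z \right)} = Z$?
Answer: $361$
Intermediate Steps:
$C{\left(-3 \right)} k{\left(- \frac{15}{-11} \right)} + 343 = \left(-3\right) \left(-6\right) + 343 = 18 + 343 = 361$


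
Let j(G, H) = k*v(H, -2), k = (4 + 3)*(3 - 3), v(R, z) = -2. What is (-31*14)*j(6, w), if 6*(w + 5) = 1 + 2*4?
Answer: 0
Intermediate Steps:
k = 0 (k = 7*0 = 0)
w = -7/2 (w = -5 + (1 + 2*4)/6 = -5 + (1 + 8)/6 = -5 + (⅙)*9 = -5 + 3/2 = -7/2 ≈ -3.5000)
j(G, H) = 0 (j(G, H) = 0*(-2) = 0)
(-31*14)*j(6, w) = -31*14*0 = -434*0 = 0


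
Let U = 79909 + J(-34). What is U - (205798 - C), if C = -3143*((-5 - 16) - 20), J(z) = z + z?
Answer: 2906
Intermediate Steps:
J(z) = 2*z
C = 128863 (C = -3143*(-21 - 20) = -3143*(-41) = 128863)
U = 79841 (U = 79909 + 2*(-34) = 79909 - 68 = 79841)
U - (205798 - C) = 79841 - (205798 - 1*128863) = 79841 - (205798 - 128863) = 79841 - 1*76935 = 79841 - 76935 = 2906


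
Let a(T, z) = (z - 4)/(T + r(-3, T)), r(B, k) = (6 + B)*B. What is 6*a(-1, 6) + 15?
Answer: 69/5 ≈ 13.800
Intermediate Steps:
r(B, k) = B*(6 + B)
a(T, z) = (-4 + z)/(-9 + T) (a(T, z) = (z - 4)/(T - 3*(6 - 3)) = (-4 + z)/(T - 3*3) = (-4 + z)/(T - 9) = (-4 + z)/(-9 + T))
6*a(-1, 6) + 15 = 6*((-4 + 6)/(-9 - 1)) + 15 = 6*(2/(-10)) + 15 = 6*(-⅒*2) + 15 = 6*(-⅕) + 15 = -6/5 + 15 = 69/5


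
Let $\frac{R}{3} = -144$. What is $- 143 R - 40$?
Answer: $61736$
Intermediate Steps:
$R = -432$ ($R = 3 \left(-144\right) = -432$)
$- 143 R - 40 = \left(-143\right) \left(-432\right) - 40 = 61776 - 40 = 61736$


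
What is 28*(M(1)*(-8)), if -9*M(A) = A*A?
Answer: 224/9 ≈ 24.889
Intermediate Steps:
M(A) = -A²/9 (M(A) = -A*A/9 = -A²/9)
28*(M(1)*(-8)) = 28*(-⅑*1²*(-8)) = 28*(-⅑*1*(-8)) = 28*(-⅑*(-8)) = 28*(8/9) = 224/9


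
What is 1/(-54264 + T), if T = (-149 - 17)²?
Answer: -1/26708 ≈ -3.7442e-5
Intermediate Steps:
T = 27556 (T = (-166)² = 27556)
1/(-54264 + T) = 1/(-54264 + 27556) = 1/(-26708) = -1/26708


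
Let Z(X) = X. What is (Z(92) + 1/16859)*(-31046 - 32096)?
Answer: -97935073118/16859 ≈ -5.8091e+6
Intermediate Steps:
(Z(92) + 1/16859)*(-31046 - 32096) = (92 + 1/16859)*(-31046 - 32096) = (92 + 1/16859)*(-63142) = (1551029/16859)*(-63142) = -97935073118/16859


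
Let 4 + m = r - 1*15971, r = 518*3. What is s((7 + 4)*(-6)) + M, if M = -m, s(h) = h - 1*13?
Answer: 14342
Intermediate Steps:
r = 1554
s(h) = -13 + h (s(h) = h - 13 = -13 + h)
m = -14421 (m = -4 + (1554 - 1*15971) = -4 + (1554 - 15971) = -4 - 14417 = -14421)
M = 14421 (M = -1*(-14421) = 14421)
s((7 + 4)*(-6)) + M = (-13 + (7 + 4)*(-6)) + 14421 = (-13 + 11*(-6)) + 14421 = (-13 - 66) + 14421 = -79 + 14421 = 14342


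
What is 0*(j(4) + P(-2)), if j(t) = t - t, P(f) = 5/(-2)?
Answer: 0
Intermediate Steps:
P(f) = -5/2 (P(f) = 5*(-½) = -5/2)
j(t) = 0
0*(j(4) + P(-2)) = 0*(0 - 5/2) = 0*(-5/2) = 0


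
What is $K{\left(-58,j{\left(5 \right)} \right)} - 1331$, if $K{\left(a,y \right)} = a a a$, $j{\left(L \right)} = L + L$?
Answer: $-196443$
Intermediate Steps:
$j{\left(L \right)} = 2 L$
$K{\left(a,y \right)} = a^{3}$ ($K{\left(a,y \right)} = a^{2} a = a^{3}$)
$K{\left(-58,j{\left(5 \right)} \right)} - 1331 = \left(-58\right)^{3} - 1331 = -195112 - 1331 = -196443$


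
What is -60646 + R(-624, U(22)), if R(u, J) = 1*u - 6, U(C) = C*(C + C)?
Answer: -61276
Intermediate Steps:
U(C) = 2*C² (U(C) = C*(2*C) = 2*C²)
R(u, J) = -6 + u (R(u, J) = u - 6 = -6 + u)
-60646 + R(-624, U(22)) = -60646 + (-6 - 624) = -60646 - 630 = -61276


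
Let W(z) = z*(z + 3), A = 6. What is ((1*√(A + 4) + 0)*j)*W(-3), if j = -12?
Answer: 0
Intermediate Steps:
W(z) = z*(3 + z)
((1*√(A + 4) + 0)*j)*W(-3) = ((1*√(6 + 4) + 0)*(-12))*(-3*(3 - 3)) = ((1*√10 + 0)*(-12))*(-3*0) = ((√10 + 0)*(-12))*0 = (√10*(-12))*0 = -12*√10*0 = 0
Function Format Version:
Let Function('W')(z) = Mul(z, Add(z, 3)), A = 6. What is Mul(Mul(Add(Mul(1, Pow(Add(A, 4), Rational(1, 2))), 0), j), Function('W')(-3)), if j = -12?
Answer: 0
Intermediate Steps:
Function('W')(z) = Mul(z, Add(3, z))
Mul(Mul(Add(Mul(1, Pow(Add(A, 4), Rational(1, 2))), 0), j), Function('W')(-3)) = Mul(Mul(Add(Mul(1, Pow(Add(6, 4), Rational(1, 2))), 0), -12), Mul(-3, Add(3, -3))) = Mul(Mul(Add(Mul(1, Pow(10, Rational(1, 2))), 0), -12), Mul(-3, 0)) = Mul(Mul(Add(Pow(10, Rational(1, 2)), 0), -12), 0) = Mul(Mul(Pow(10, Rational(1, 2)), -12), 0) = Mul(Mul(-12, Pow(10, Rational(1, 2))), 0) = 0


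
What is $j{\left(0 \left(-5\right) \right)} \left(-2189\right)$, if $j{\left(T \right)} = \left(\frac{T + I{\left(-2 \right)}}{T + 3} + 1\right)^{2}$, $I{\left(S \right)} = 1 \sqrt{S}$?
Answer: $- \frac{15323}{9} - \frac{4378 i \sqrt{2}}{3} \approx -1702.6 - 2063.8 i$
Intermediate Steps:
$I{\left(S \right)} = \sqrt{S}$
$j{\left(T \right)} = \left(1 + \frac{T + i \sqrt{2}}{3 + T}\right)^{2}$ ($j{\left(T \right)} = \left(\frac{T + \sqrt{-2}}{T + 3} + 1\right)^{2} = \left(\frac{T + i \sqrt{2}}{3 + T} + 1\right)^{2} = \left(1 + \frac{T + i \sqrt{2}}{3 + T}\right)^{2}$)
$j{\left(0 \left(-5\right) \right)} \left(-2189\right) = \frac{\left(3 + 2 \cdot 0 \left(-5\right) + i \sqrt{2}\right)^{2}}{\left(3 + 0 \left(-5\right)\right)^{2}} \left(-2189\right) = \frac{\left(3 + 2 \cdot 0 + i \sqrt{2}\right)^{2}}{\left(3 + 0\right)^{2}} \left(-2189\right) = \frac{\left(3 + 0 + i \sqrt{2}\right)^{2}}{9} \left(-2189\right) = \frac{\left(3 + i \sqrt{2}\right)^{2}}{9} \left(-2189\right) = - \frac{2189 \left(3 + i \sqrt{2}\right)^{2}}{9}$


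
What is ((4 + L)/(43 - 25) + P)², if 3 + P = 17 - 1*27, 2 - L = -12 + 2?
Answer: 11881/81 ≈ 146.68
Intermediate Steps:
L = 12 (L = 2 - (-12 + 2) = 2 - 1*(-10) = 2 + 10 = 12)
P = -13 (P = -3 + (17 - 1*27) = -3 + (17 - 27) = -3 - 10 = -13)
((4 + L)/(43 - 25) + P)² = ((4 + 12)/(43 - 25) - 13)² = (16/18 - 13)² = (16*(1/18) - 13)² = (8/9 - 13)² = (-109/9)² = 11881/81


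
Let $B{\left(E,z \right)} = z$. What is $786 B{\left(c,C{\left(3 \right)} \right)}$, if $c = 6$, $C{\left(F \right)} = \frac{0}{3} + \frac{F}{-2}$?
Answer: $-1179$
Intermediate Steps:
$C{\left(F \right)} = - \frac{F}{2}$ ($C{\left(F \right)} = 0 \cdot \frac{1}{3} + F \left(- \frac{1}{2}\right) = 0 - \frac{F}{2} = - \frac{F}{2}$)
$786 B{\left(c,C{\left(3 \right)} \right)} = 786 \left(\left(- \frac{1}{2}\right) 3\right) = 786 \left(- \frac{3}{2}\right) = -1179$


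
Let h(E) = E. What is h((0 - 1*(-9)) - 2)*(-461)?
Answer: -3227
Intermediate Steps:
h((0 - 1*(-9)) - 2)*(-461) = ((0 - 1*(-9)) - 2)*(-461) = ((0 + 9) - 2)*(-461) = (9 - 2)*(-461) = 7*(-461) = -3227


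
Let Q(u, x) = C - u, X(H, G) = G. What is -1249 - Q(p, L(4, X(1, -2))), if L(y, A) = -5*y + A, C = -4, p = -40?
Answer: -1285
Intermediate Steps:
L(y, A) = A - 5*y
Q(u, x) = -4 - u
-1249 - Q(p, L(4, X(1, -2))) = -1249 - (-4 - 1*(-40)) = -1249 - (-4 + 40) = -1249 - 1*36 = -1249 - 36 = -1285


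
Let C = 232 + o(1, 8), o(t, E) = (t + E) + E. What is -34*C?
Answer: -8466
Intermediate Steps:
o(t, E) = t + 2*E (o(t, E) = (E + t) + E = t + 2*E)
C = 249 (C = 232 + (1 + 2*8) = 232 + (1 + 16) = 232 + 17 = 249)
-34*C = -34*249 = -8466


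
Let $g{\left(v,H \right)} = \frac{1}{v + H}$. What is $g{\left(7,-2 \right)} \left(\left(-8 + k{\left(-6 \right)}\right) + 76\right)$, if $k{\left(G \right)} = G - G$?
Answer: $\frac{68}{5} \approx 13.6$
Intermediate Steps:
$k{\left(G \right)} = 0$
$g{\left(v,H \right)} = \frac{1}{H + v}$
$g{\left(7,-2 \right)} \left(\left(-8 + k{\left(-6 \right)}\right) + 76\right) = \frac{\left(-8 + 0\right) + 76}{-2 + 7} = \frac{-8 + 76}{5} = \frac{1}{5} \cdot 68 = \frac{68}{5}$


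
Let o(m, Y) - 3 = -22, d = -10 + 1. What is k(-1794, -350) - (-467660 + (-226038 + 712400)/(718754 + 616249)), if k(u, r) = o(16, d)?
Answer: 624301651561/1335003 ≈ 4.6764e+5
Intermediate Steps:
d = -9
o(m, Y) = -19 (o(m, Y) = 3 - 22 = -19)
k(u, r) = -19
k(-1794, -350) - (-467660 + (-226038 + 712400)/(718754 + 616249)) = -19 - (-467660 + (-226038 + 712400)/(718754 + 616249)) = -19 - (-467660 + 486362/1335003) = -19 - 1*(-624327016618/1335003) = -19 + 624327016618/1335003 = 624301651561/1335003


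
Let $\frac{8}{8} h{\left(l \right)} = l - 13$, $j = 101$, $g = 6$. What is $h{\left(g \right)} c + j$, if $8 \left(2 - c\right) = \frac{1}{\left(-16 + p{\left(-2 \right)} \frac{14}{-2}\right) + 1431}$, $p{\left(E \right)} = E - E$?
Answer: $\frac{984847}{11320} \approx 87.001$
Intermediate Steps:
$p{\left(E \right)} = 0$
$h{\left(l \right)} = -13 + l$ ($h{\left(l \right)} = l - 13 = -13 + l$)
$c = \frac{22639}{11320}$ ($c = 2 - \frac{1}{8 \left(\left(-16 + 0 \frac{14}{-2}\right) + 1431\right)} = 2 - \frac{1}{8 \left(\left(-16 + 0 \cdot 14 \left(- \frac{1}{2}\right)\right) + 1431\right)} = 2 - \frac{1}{8 \left(\left(-16 + 0 \left(-7\right)\right) + 1431\right)} = 2 - \frac{1}{8 \left(\left(-16 + 0\right) + 1431\right)} = 2 - \frac{1}{8 \left(-16 + 1431\right)} = 2 - \frac{1}{8 \cdot 1415} = 2 - \frac{1}{11320} = \frac{22639}{11320} \approx 1.9999$)
$h{\left(g \right)} c + j = \left(-13 + 6\right) \frac{22639}{11320} + 101 = \left(-7\right) \frac{22639}{11320} + 101 = - \frac{158473}{11320} + 101 = \frac{984847}{11320}$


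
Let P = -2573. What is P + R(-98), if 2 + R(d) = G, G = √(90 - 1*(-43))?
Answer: -2575 + √133 ≈ -2563.5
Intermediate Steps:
G = √133 (G = √(90 + 43) = √133 ≈ 11.533)
R(d) = -2 + √133
P + R(-98) = -2573 + (-2 + √133) = -2575 + √133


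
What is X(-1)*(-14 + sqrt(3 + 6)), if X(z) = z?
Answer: 11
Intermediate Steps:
X(-1)*(-14 + sqrt(3 + 6)) = -(-14 + sqrt(3 + 6)) = -(-14 + sqrt(9)) = -(-14 + 3) = -1*(-11) = 11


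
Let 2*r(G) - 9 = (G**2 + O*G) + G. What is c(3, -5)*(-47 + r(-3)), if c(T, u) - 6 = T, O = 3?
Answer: -396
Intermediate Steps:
c(T, u) = 6 + T
r(G) = 9/2 + G**2/2 + 2*G (r(G) = 9/2 + ((G**2 + 3*G) + G)/2 = 9/2 + (G**2 + 4*G)/2 = 9/2 + (G**2/2 + 2*G) = 9/2 + G**2/2 + 2*G)
c(3, -5)*(-47 + r(-3)) = (6 + 3)*(-47 + (9/2 + (1/2)*(-3)**2 + 2*(-3))) = 9*(-47 + (9/2 + (1/2)*9 - 6)) = 9*(-47 + (9/2 + 9/2 - 6)) = 9*(-47 + 3) = 9*(-44) = -396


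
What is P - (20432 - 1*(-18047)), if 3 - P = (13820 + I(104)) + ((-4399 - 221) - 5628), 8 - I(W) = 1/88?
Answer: -3700927/88 ≈ -42056.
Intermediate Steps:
I(W) = 703/88 (I(W) = 8 - 1/88 = 703/88)
P = -314775/88 (P = 3 - ((13820 + 703/88) + ((-4399 - 221) - 5628)) = 3 - (1216863/88 + (-4620 - 5628)) = 3 - (1216863/88 - 10248) = 3 - 1*315039/88 = 3 - 315039/88 = -314775/88 ≈ -3577.0)
P - (20432 - 1*(-18047)) = -314775/88 - (20432 - 1*(-18047)) = -314775/88 - (20432 + 18047) = -314775/88 - 1*38479 = -314775/88 - 38479 = -3700927/88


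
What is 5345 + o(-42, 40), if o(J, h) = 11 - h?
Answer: 5316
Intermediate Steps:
5345 + o(-42, 40) = 5345 + (11 - 1*40) = 5345 + (11 - 40) = 5345 - 29 = 5316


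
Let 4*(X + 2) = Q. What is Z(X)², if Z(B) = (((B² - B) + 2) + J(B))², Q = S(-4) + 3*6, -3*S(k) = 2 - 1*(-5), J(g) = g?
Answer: 445541565121/429981696 ≈ 1036.2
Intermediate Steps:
S(k) = -7/3 (S(k) = -(2 - 1*(-5))/3 = -(2 + 5)/3 = -⅓*7 = -7/3)
Q = 47/3 (Q = -7/3 + 3*6 = -7/3 + 18 = 47/3 ≈ 15.667)
X = 23/12 (X = -2 + (¼)*(47/3) = -2 + 47/12 = 23/12 ≈ 1.9167)
Z(B) = (2 + B²)² (Z(B) = (((B² - B) + 2) + B)² = ((2 + B² - B) + B)² = (2 + B²)²)
Z(X)² = ((2 + (23/12)²)²)² = ((2 + 529/144)²)² = ((817/144)²)² = (667489/20736)² = 445541565121/429981696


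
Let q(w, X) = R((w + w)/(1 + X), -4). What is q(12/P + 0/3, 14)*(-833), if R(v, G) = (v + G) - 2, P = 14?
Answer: 24514/5 ≈ 4902.8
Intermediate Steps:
R(v, G) = -2 + G + v (R(v, G) = (G + v) - 2 = -2 + G + v)
q(w, X) = -6 + 2*w/(1 + X) (q(w, X) = -2 - 4 + (w + w)/(1 + X) = -2 - 4 + (2*w)/(1 + X) = -2 - 4 + 2*w/(1 + X) = -6 + 2*w/(1 + X))
q(12/P + 0/3, 14)*(-833) = (2*(-3 + (12/14 + 0/3) - 3*14)/(1 + 14))*(-833) = (2*(-3 + (12*(1/14) + 0*(1/3)) - 42)/15)*(-833) = (2*(1/15)*(-3 + (6/7 + 0) - 42))*(-833) = (2*(1/15)*(-3 + 6/7 - 42))*(-833) = (2*(1/15)*(-309/7))*(-833) = -206/35*(-833) = 24514/5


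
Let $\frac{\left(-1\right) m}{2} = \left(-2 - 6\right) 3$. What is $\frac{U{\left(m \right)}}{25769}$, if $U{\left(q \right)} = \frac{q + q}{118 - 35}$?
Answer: $\frac{96}{2138827} \approx 4.4884 \cdot 10^{-5}$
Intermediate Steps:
$m = 48$ ($m = - 2 \left(-2 - 6\right) 3 = - 2 \left(\left(-8\right) 3\right) = \left(-2\right) \left(-24\right) = 48$)
$U{\left(q \right)} = \frac{2 q}{83}$
$\frac{U{\left(m \right)}}{25769} = \frac{\frac{2}{83} \cdot 48}{25769} = \frac{96}{83} \cdot \frac{1}{25769} = \frac{96}{2138827}$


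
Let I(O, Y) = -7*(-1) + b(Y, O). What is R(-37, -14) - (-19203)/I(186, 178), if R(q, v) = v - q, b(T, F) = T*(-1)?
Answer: -5090/57 ≈ -89.298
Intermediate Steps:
b(T, F) = -T
I(O, Y) = 7 - Y (I(O, Y) = -7*(-1) - Y = 7 - Y)
R(-37, -14) - (-19203)/I(186, 178) = (-14 - 1*(-37)) - (-19203)/(7 - 1*178) = (-14 + 37) - (-19203)/(7 - 178) = 23 - (-19203)/(-171) = 23 - (-19203)*(-1)/171 = 23 - 1*6401/57 = 23 - 6401/57 = -5090/57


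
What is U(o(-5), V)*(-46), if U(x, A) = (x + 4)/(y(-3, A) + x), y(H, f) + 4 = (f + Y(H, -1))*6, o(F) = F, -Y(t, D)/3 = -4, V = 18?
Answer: 46/171 ≈ 0.26901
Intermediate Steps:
Y(t, D) = 12 (Y(t, D) = -3*(-4) = 12)
y(H, f) = 68 + 6*f (y(H, f) = -4 + (f + 12)*6 = -4 + (12 + f)*6 = -4 + (72 + 6*f) = 68 + 6*f)
U(x, A) = (4 + x)/(68 + x + 6*A) (U(x, A) = (x + 4)/((68 + 6*A) + x) = (4 + x)/(68 + x + 6*A))
U(o(-5), V)*(-46) = ((4 - 5)/(68 - 5 + 6*18))*(-46) = (-1/(68 - 5 + 108))*(-46) = (-1/171)*(-46) = ((1/171)*(-1))*(-46) = -1/171*(-46) = 46/171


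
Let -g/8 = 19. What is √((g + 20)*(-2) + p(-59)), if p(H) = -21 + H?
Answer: 2*√46 ≈ 13.565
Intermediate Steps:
g = -152 (g = -8*19 = -152)
√((g + 20)*(-2) + p(-59)) = √((-152 + 20)*(-2) + (-21 - 59)) = √(-132*(-2) - 80) = √(264 - 80) = √184 = 2*√46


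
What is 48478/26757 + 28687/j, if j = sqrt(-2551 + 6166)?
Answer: 48478/26757 + 28687*sqrt(3615)/3615 ≈ 478.94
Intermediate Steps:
j = sqrt(3615) ≈ 60.125
48478/26757 + 28687/j = 48478/26757 + 28687/(sqrt(3615)) = 48478*(1/26757) + 28687*(sqrt(3615)/3615) = 48478/26757 + 28687*sqrt(3615)/3615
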